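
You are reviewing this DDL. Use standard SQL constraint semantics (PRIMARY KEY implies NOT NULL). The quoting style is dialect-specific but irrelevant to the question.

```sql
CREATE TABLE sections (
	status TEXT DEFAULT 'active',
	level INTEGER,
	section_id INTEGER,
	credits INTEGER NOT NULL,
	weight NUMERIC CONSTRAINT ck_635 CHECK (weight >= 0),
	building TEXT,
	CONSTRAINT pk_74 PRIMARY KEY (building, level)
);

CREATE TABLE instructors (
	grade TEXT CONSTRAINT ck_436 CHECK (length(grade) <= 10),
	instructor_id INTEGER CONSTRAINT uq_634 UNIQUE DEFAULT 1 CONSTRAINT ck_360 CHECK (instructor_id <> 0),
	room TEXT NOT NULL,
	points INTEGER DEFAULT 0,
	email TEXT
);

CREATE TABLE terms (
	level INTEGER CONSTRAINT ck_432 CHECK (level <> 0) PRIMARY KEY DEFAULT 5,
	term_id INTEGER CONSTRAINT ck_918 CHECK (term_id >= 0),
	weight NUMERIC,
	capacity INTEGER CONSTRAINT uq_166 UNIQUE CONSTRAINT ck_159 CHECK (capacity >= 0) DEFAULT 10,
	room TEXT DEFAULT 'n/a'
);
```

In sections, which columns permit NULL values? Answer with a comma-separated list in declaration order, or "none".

- status: DEFAULT only fills an omitted column; an explicit NULL is still allowed → nullable.
- level: part of the PRIMARY KEY, which implies NOT NULL → not nullable.
- section_id: no NOT NULL constraint applies → nullable.
- credits: declared NOT NULL → not nullable.
- weight: CHECK does not forbid NULL (a CHECK constraint passes when its expression is NULL) → nullable.
- building: part of the PRIMARY KEY, which implies NOT NULL → not nullable.

status, section_id, weight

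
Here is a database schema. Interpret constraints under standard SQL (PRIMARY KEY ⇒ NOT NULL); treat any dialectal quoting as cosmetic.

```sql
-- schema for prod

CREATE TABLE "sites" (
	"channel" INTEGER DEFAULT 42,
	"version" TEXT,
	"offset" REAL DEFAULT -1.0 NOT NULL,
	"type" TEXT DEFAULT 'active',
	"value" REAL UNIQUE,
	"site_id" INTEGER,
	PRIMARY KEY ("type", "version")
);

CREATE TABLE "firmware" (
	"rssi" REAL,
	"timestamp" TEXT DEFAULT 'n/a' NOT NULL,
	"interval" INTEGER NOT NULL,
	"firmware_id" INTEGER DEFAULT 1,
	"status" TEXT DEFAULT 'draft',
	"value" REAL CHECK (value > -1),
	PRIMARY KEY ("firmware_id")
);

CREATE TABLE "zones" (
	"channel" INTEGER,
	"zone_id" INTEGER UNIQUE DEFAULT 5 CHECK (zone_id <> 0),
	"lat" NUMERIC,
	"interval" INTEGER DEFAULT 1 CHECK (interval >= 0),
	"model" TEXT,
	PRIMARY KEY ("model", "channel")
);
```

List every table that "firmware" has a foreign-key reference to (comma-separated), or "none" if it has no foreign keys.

No column in firmware has a REFERENCES clause.

none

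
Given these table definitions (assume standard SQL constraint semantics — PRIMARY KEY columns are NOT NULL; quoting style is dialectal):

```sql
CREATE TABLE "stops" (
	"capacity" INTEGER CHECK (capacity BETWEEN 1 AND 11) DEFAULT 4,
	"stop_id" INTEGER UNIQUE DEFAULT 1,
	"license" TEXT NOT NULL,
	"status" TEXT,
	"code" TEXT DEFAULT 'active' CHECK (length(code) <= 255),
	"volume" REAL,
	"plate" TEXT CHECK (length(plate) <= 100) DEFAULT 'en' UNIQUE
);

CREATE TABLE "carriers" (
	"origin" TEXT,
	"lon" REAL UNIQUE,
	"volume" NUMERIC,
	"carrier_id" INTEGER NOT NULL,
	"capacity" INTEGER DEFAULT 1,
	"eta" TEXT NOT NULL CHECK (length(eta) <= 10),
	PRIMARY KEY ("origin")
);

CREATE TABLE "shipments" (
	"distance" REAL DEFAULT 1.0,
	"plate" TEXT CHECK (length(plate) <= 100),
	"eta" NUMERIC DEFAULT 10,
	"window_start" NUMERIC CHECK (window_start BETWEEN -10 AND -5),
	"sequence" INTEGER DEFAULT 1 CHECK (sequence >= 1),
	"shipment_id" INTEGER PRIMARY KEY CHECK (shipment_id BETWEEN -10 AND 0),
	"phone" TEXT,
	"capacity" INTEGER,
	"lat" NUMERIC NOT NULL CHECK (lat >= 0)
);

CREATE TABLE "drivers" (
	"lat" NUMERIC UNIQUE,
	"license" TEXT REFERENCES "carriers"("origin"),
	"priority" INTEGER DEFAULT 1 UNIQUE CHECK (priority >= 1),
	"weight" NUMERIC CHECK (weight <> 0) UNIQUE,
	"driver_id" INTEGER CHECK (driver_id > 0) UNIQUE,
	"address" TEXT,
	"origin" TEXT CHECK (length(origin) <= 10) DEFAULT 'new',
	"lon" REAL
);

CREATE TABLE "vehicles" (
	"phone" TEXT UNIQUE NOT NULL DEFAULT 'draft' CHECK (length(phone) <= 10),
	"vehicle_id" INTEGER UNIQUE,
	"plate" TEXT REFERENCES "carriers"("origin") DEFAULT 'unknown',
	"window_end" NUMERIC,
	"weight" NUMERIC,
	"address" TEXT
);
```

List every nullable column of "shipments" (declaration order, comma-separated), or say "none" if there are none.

distance, plate, eta, window_start, sequence, phone, capacity

- distance: DEFAULT only fills an omitted column; an explicit NULL is still allowed → nullable.
- plate: CHECK does not forbid NULL (a CHECK constraint passes when its expression is NULL) → nullable.
- eta: DEFAULT only fills an omitted column; an explicit NULL is still allowed → nullable.
- window_start: CHECK does not forbid NULL (a CHECK constraint passes when its expression is NULL) → nullable.
- sequence: CHECK does not forbid NULL (a CHECK constraint passes when its expression is NULL) → nullable.
- shipment_id: part of the PRIMARY KEY, which implies NOT NULL → not nullable.
- phone: no NOT NULL constraint applies → nullable.
- capacity: no NOT NULL constraint applies → nullable.
- lat: declared NOT NULL → not nullable.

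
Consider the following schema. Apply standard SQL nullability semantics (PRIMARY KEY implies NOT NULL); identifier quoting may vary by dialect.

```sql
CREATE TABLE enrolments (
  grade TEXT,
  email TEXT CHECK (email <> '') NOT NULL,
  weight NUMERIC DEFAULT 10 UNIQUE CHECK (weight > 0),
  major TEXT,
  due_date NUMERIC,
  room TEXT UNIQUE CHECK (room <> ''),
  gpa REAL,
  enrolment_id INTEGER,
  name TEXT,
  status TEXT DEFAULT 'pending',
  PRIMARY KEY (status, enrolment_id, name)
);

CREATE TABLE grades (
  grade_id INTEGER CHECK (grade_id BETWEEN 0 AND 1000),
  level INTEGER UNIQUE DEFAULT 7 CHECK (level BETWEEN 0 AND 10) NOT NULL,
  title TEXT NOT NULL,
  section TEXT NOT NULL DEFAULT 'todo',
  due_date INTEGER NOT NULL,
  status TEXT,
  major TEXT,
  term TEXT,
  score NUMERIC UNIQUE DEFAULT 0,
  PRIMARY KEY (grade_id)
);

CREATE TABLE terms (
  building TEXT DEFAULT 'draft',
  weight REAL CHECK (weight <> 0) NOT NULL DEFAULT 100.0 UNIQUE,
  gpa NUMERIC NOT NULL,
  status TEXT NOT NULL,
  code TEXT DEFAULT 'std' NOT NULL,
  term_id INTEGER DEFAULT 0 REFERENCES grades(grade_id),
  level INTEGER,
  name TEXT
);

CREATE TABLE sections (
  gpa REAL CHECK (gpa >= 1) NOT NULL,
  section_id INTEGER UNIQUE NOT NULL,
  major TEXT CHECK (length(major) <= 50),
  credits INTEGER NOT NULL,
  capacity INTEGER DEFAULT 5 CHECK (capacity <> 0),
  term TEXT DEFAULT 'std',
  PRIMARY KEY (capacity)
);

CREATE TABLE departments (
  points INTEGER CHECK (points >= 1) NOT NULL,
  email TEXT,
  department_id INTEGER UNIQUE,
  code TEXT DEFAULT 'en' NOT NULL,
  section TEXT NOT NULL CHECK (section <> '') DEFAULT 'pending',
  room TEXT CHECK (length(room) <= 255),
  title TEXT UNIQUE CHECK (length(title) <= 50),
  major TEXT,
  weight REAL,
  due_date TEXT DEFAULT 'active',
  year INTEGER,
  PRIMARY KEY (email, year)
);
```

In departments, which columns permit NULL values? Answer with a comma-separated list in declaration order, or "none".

- points: declared NOT NULL → not nullable.
- email: part of the PRIMARY KEY, which implies NOT NULL → not nullable.
- department_id: UNIQUE does not imply NOT NULL → nullable.
- code: declared NOT NULL → not nullable.
- section: declared NOT NULL → not nullable.
- room: CHECK does not forbid NULL (a CHECK constraint passes when its expression is NULL) → nullable.
- title: CHECK does not forbid NULL (a CHECK constraint passes when its expression is NULL) → nullable.
- major: no NOT NULL constraint applies → nullable.
- weight: no NOT NULL constraint applies → nullable.
- due_date: DEFAULT only fills an omitted column; an explicit NULL is still allowed → nullable.
- year: part of the PRIMARY KEY, which implies NOT NULL → not nullable.

department_id, room, title, major, weight, due_date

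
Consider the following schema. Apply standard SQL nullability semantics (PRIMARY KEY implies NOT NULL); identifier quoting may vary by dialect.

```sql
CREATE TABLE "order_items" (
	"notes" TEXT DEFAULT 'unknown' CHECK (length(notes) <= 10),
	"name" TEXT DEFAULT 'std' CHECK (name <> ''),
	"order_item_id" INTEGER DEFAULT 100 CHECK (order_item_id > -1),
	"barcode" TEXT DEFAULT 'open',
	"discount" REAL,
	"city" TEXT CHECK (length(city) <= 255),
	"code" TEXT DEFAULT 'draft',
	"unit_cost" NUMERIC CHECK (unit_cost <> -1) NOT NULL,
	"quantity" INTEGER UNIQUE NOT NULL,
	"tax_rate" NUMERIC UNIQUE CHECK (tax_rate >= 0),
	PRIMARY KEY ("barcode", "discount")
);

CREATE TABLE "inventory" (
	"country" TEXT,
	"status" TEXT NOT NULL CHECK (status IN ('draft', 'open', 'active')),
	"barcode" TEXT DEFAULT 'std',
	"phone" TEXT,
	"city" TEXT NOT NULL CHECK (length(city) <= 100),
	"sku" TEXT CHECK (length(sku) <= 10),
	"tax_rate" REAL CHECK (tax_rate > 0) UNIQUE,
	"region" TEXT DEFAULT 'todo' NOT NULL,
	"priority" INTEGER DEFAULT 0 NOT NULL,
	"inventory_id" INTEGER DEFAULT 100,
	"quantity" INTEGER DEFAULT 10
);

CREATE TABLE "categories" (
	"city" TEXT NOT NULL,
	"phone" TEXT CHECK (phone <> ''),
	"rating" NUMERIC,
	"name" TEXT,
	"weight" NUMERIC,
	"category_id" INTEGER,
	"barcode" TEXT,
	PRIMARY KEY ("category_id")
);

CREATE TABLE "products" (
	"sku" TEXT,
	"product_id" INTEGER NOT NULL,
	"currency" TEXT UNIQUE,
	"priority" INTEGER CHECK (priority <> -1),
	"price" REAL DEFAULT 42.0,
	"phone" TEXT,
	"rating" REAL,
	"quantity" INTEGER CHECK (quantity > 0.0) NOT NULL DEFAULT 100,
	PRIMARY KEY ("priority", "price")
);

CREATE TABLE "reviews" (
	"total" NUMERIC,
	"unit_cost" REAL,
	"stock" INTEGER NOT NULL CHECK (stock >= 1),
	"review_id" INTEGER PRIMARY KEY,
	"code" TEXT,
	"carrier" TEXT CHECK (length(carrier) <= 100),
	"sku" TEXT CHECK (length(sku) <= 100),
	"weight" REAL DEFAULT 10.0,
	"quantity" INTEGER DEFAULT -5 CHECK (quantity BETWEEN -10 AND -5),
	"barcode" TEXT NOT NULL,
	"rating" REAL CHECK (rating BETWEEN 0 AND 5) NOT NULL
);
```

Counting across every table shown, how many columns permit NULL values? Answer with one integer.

29

order_items: 6 nullable (notes, name, order_item_id, city, code, tax_rate — PK (barcode, discount) and explicit NOT NULL columns excluded).
inventory: 7 nullable (country, barcode, phone, sku, tax_rate, inventory_id, quantity — PK none and explicit NOT NULL columns excluded).
categories: 5 nullable (phone, rating, name, weight, barcode — PK (category_id) and explicit NOT NULL columns excluded).
products: 4 nullable (sku, currency, phone, rating — PK (priority, price) and explicit NOT NULL columns excluded).
reviews: 7 nullable (total, unit_cost, code, carrier, sku, weight, quantity — PK (review_id) and explicit NOT NULL columns excluded).
Total: 6 + 7 + 5 + 4 + 7 = 29.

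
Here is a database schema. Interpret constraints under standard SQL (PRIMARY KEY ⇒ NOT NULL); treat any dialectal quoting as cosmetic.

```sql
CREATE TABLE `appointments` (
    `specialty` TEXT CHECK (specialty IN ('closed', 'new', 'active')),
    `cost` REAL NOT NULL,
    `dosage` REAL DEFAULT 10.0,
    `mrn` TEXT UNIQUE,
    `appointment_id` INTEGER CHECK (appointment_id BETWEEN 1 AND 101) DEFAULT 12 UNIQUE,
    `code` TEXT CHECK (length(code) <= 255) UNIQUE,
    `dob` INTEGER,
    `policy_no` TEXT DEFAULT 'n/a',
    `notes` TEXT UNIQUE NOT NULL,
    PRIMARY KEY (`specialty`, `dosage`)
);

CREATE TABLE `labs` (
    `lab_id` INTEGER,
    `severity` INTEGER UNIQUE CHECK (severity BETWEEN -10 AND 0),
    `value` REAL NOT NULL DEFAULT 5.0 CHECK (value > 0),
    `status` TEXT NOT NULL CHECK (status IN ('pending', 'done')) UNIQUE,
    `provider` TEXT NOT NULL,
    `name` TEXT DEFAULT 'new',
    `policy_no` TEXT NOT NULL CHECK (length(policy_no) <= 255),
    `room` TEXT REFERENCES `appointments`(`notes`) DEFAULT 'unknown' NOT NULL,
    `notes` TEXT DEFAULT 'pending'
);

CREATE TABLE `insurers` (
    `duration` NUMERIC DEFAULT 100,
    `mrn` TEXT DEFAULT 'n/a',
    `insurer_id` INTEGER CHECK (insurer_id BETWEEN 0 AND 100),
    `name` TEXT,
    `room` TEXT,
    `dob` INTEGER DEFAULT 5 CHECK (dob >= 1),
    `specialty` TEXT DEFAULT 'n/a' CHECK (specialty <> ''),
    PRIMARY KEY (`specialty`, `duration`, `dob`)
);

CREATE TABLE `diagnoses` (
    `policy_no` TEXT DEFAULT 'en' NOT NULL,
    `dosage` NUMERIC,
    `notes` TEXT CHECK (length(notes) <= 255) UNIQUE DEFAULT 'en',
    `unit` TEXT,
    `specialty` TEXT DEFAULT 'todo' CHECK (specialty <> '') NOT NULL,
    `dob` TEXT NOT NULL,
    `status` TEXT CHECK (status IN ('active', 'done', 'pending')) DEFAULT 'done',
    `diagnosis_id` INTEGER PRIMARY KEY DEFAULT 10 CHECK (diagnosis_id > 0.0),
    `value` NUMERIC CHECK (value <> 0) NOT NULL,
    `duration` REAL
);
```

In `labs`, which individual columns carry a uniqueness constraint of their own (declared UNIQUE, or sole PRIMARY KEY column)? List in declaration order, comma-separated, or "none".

severity, status

- lab_id: no UNIQUE or single-column PK constraint.
- severity: declared UNIQUE → unique.
- value: no UNIQUE or single-column PK constraint.
- status: declared UNIQUE → unique.
- provider: no UNIQUE or single-column PK constraint.
- name: no UNIQUE or single-column PK constraint.
- policy_no: no UNIQUE or single-column PK constraint.
- room: no UNIQUE or single-column PK constraint.
- notes: no UNIQUE or single-column PK constraint.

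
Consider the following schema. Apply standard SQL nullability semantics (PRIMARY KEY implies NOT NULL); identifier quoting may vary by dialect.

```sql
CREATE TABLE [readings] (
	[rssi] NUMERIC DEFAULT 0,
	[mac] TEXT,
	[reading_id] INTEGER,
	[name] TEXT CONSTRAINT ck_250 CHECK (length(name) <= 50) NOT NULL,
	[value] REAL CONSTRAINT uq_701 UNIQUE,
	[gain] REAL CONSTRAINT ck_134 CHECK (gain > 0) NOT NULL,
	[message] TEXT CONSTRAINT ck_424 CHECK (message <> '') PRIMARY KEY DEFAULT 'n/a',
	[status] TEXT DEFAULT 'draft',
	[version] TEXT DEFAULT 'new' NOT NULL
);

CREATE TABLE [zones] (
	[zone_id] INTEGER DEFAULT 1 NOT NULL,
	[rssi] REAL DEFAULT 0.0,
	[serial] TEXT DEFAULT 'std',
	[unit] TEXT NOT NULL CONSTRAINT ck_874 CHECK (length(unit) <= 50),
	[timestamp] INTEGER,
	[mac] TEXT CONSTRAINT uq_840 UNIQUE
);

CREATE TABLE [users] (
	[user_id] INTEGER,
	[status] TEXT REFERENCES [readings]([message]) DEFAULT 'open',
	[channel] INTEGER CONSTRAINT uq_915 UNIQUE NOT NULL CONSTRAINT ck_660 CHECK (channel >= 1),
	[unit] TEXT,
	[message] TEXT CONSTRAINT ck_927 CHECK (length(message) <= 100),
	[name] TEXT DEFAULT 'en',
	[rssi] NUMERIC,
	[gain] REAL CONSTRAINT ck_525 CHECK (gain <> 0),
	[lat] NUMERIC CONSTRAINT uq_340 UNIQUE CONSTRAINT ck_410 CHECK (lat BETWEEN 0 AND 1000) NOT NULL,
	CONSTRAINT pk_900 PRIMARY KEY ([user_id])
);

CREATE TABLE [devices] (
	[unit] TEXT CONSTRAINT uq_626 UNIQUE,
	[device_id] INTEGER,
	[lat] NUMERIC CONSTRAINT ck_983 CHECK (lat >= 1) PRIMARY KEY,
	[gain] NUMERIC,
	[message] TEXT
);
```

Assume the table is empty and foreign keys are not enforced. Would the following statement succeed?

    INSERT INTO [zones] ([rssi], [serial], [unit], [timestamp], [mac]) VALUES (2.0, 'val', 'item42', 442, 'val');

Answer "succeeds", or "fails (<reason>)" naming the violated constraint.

succeeds

NOT NULL columns: unit is supplied; zone_id defaults to 1.
CHECK constraints: 'item42' satisfies (length(unit) <= 50).
No constraint is violated.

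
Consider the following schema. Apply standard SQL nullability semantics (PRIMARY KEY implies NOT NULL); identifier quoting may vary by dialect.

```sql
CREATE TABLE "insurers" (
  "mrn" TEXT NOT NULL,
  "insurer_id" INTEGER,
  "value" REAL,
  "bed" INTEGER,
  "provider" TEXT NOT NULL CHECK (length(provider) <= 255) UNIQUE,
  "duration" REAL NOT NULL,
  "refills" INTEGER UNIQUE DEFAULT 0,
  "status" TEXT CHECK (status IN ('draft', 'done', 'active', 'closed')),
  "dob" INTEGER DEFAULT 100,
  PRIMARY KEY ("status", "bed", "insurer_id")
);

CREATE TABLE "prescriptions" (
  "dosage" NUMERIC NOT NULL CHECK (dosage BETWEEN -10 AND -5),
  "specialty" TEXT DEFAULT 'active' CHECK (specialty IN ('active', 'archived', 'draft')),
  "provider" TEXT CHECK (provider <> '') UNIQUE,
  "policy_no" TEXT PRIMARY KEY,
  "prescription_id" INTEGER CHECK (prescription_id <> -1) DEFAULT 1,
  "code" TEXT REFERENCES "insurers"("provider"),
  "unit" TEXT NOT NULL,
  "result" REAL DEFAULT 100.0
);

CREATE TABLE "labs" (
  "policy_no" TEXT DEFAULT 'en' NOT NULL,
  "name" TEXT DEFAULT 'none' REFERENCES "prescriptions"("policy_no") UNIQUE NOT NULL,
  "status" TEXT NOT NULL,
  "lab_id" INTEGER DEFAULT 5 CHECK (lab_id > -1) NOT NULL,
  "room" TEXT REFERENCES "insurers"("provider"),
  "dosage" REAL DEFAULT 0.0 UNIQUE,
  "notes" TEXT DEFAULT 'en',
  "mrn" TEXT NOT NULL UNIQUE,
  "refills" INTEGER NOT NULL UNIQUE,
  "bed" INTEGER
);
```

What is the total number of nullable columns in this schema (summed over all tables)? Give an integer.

insurers: 3 nullable (value, refills, dob — PK (status, bed, insurer_id) and explicit NOT NULL columns excluded).
prescriptions: 5 nullable (specialty, provider, prescription_id, code, result — PK (policy_no) and explicit NOT NULL columns excluded).
labs: 4 nullable (room, dosage, notes, bed — PK none and explicit NOT NULL columns excluded).
Total: 3 + 5 + 4 = 12.

12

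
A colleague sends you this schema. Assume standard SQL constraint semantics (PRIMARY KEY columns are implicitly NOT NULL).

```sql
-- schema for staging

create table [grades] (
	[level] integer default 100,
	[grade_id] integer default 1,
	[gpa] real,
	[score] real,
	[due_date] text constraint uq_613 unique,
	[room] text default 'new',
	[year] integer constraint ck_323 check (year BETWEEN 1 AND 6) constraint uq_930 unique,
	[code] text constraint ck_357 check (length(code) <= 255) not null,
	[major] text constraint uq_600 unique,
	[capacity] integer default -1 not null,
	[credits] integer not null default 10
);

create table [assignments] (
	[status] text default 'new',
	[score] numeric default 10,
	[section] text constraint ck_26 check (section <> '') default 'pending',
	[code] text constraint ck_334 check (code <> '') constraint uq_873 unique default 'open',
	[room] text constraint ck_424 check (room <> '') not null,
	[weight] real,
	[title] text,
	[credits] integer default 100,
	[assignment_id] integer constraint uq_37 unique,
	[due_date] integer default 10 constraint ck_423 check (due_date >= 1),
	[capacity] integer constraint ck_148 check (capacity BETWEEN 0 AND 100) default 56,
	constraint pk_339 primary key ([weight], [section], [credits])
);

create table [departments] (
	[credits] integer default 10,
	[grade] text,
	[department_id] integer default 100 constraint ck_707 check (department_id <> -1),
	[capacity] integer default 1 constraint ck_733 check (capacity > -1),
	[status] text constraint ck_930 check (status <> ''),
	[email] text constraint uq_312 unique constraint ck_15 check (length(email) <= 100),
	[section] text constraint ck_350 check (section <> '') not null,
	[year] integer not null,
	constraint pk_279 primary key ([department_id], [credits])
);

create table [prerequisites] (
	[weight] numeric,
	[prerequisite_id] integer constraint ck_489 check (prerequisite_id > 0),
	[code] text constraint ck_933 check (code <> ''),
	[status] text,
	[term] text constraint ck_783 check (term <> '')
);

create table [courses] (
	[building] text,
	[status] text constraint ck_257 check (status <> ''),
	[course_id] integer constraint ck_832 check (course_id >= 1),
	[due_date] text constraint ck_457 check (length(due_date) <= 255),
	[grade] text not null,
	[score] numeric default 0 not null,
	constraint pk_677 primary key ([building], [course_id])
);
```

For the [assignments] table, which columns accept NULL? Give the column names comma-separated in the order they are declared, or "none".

- status: DEFAULT only fills an omitted column; an explicit NULL is still allowed → nullable.
- score: DEFAULT only fills an omitted column; an explicit NULL is still allowed → nullable.
- section: part of the PRIMARY KEY, which implies NOT NULL → not nullable.
- code: CHECK does not forbid NULL (a CHECK constraint passes when its expression is NULL) → nullable.
- room: declared NOT NULL → not nullable.
- weight: part of the PRIMARY KEY, which implies NOT NULL → not nullable.
- title: no NOT NULL constraint applies → nullable.
- credits: part of the PRIMARY KEY, which implies NOT NULL → not nullable.
- assignment_id: UNIQUE does not imply NOT NULL → nullable.
- due_date: CHECK does not forbid NULL (a CHECK constraint passes when its expression is NULL) → nullable.
- capacity: CHECK does not forbid NULL (a CHECK constraint passes when its expression is NULL) → nullable.

status, score, code, title, assignment_id, due_date, capacity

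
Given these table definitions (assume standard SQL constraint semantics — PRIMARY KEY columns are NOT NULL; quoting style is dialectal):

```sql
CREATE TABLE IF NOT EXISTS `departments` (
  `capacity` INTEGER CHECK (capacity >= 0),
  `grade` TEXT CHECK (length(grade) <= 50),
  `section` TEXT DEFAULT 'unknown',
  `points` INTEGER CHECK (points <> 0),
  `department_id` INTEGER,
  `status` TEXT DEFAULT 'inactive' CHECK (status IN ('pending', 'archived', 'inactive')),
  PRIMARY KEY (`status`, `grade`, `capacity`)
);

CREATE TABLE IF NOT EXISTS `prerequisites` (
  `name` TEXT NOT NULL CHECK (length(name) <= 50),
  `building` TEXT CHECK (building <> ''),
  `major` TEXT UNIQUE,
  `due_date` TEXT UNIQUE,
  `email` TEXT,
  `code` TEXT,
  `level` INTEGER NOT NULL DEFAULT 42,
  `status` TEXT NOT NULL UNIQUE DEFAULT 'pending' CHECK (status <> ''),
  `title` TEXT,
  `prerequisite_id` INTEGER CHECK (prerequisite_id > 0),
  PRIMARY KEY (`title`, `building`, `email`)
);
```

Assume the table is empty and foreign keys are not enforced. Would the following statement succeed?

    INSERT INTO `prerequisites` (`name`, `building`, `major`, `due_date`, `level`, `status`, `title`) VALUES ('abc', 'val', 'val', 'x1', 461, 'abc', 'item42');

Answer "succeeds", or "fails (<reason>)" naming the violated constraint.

email is omitted from the column list and has no DEFAULT, so it would receive NULL.
But email is part of the PRIMARY KEY (implied NOT NULL).

fails (NOT NULL on email)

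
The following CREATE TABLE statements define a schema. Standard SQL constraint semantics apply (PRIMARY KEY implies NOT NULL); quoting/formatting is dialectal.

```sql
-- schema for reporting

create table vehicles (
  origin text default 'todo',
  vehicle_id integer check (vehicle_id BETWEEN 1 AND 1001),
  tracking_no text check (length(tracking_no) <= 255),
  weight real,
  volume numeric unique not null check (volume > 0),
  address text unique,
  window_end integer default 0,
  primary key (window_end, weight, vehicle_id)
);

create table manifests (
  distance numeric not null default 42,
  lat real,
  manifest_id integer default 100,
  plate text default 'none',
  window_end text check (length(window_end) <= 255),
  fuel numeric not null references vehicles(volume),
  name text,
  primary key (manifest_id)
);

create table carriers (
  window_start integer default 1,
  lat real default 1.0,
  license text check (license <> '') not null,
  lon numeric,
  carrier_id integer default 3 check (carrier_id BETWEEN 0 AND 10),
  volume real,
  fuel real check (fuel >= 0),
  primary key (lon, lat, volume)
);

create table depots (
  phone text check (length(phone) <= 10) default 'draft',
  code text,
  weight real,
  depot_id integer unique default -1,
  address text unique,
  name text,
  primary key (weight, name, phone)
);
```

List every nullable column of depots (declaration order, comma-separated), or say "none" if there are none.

- phone: part of the PRIMARY KEY, which implies NOT NULL → not nullable.
- code: no NOT NULL constraint applies → nullable.
- weight: part of the PRIMARY KEY, which implies NOT NULL → not nullable.
- depot_id: UNIQUE does not imply NOT NULL → nullable.
- address: UNIQUE does not imply NOT NULL → nullable.
- name: part of the PRIMARY KEY, which implies NOT NULL → not nullable.

code, depot_id, address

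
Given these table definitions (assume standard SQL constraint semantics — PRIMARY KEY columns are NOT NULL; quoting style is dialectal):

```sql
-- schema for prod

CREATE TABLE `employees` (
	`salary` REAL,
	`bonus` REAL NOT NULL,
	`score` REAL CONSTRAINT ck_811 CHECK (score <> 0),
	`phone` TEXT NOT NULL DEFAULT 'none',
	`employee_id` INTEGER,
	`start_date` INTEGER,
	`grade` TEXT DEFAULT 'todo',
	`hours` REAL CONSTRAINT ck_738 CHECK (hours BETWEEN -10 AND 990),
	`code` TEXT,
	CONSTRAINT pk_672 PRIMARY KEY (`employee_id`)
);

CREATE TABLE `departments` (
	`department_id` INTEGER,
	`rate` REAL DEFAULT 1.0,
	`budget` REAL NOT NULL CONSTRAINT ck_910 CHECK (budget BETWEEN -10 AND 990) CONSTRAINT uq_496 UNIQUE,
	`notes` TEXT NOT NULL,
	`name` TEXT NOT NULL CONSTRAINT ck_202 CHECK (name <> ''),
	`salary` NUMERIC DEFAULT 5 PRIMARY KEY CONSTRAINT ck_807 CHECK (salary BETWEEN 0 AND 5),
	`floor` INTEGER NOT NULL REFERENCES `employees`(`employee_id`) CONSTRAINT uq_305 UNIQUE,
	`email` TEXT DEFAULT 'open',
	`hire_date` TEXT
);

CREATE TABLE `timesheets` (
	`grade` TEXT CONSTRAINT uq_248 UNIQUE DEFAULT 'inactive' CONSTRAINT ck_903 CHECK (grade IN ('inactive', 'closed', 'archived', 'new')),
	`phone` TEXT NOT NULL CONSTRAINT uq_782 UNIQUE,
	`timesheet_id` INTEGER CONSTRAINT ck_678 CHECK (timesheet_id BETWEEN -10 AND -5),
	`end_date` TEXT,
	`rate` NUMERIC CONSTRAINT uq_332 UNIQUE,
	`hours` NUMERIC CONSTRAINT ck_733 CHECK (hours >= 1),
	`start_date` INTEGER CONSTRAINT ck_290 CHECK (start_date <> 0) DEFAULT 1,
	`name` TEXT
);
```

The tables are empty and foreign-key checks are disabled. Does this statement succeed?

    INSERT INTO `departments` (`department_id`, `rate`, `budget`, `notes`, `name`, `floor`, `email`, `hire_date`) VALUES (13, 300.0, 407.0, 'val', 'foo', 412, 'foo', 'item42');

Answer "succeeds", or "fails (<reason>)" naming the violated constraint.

NOT NULL columns: budget is supplied; floor is supplied; name is supplied; notes is supplied; salary defaults to 5.
CHECK constraints: 407.0 satisfies (budget BETWEEN -10 AND 990); 'foo' satisfies (name <> '').
No constraint is violated.

succeeds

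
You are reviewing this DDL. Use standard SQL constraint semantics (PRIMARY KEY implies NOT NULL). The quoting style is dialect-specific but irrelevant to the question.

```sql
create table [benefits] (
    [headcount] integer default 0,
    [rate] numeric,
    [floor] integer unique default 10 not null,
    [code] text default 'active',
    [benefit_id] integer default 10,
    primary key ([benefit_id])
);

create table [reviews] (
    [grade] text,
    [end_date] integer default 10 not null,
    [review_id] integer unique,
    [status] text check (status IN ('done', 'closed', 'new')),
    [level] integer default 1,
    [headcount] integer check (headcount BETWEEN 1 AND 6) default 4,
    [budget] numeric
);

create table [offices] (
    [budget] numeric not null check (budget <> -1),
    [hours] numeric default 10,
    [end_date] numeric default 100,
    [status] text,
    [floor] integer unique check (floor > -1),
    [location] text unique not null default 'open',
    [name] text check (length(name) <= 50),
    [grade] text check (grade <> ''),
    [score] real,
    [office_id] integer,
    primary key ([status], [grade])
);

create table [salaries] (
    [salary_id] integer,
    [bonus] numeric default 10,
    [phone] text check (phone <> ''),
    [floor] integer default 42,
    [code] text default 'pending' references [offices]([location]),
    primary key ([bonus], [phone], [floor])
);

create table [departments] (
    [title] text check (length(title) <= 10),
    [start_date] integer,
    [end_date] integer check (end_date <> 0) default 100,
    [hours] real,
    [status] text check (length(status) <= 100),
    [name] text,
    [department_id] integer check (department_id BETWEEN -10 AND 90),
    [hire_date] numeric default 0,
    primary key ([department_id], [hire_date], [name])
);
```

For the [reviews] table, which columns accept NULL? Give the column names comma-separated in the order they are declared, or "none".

- grade: no NOT NULL constraint applies → nullable.
- end_date: declared NOT NULL → not nullable.
- review_id: UNIQUE does not imply NOT NULL → nullable.
- status: CHECK does not forbid NULL (a CHECK constraint passes when its expression is NULL) → nullable.
- level: DEFAULT only fills an omitted column; an explicit NULL is still allowed → nullable.
- headcount: CHECK does not forbid NULL (a CHECK constraint passes when its expression is NULL) → nullable.
- budget: no NOT NULL constraint applies → nullable.

grade, review_id, status, level, headcount, budget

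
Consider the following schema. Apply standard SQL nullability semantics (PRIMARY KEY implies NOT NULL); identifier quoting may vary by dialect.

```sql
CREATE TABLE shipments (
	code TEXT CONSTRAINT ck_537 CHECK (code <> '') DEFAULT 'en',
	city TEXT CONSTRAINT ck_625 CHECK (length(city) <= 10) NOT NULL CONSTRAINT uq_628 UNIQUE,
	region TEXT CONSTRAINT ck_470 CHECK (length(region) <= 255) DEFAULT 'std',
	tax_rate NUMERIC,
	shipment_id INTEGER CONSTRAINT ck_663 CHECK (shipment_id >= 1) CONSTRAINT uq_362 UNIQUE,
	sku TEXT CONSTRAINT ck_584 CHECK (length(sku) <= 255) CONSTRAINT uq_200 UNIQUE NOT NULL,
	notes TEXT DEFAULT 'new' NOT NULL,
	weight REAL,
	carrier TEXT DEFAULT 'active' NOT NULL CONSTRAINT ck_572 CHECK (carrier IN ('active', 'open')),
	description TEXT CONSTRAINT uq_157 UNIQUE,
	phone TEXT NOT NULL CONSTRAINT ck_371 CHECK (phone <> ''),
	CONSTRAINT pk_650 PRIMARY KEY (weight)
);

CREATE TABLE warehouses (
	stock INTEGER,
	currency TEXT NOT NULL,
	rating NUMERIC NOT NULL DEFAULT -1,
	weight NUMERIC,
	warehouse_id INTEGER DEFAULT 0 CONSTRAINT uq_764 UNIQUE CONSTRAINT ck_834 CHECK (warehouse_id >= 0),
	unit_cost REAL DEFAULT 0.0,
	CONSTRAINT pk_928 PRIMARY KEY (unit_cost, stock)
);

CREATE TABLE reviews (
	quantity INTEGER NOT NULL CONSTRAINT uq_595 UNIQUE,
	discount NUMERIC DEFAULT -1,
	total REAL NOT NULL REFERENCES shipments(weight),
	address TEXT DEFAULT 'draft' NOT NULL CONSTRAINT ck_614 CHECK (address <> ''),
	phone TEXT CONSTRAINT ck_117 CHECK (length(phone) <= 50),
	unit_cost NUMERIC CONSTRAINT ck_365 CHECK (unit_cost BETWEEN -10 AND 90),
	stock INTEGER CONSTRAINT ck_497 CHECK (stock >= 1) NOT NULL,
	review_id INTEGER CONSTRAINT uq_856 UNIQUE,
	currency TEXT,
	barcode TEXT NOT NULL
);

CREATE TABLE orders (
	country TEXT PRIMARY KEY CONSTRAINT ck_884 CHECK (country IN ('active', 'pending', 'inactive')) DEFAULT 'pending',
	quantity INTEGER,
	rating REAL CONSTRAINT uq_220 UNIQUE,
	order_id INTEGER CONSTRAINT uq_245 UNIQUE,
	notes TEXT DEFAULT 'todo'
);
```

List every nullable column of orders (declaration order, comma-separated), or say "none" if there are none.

- country: part of the PRIMARY KEY, which implies NOT NULL → not nullable.
- quantity: no NOT NULL constraint applies → nullable.
- rating: UNIQUE does not imply NOT NULL → nullable.
- order_id: UNIQUE does not imply NOT NULL → nullable.
- notes: DEFAULT only fills an omitted column; an explicit NULL is still allowed → nullable.

quantity, rating, order_id, notes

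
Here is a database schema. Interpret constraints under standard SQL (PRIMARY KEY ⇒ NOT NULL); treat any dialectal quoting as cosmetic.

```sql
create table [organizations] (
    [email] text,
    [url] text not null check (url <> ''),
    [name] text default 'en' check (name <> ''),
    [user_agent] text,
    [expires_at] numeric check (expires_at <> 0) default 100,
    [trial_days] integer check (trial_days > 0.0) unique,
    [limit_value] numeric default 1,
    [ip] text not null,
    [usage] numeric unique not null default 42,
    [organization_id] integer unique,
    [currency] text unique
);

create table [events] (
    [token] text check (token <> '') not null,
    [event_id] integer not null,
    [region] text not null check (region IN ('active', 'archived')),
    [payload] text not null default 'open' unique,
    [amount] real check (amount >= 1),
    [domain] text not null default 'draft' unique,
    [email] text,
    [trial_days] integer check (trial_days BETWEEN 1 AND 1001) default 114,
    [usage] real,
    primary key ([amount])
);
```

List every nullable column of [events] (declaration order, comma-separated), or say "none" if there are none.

email, trial_days, usage

- token: declared NOT NULL → not nullable.
- event_id: declared NOT NULL → not nullable.
- region: declared NOT NULL → not nullable.
- payload: declared NOT NULL → not nullable.
- amount: part of the PRIMARY KEY, which implies NOT NULL → not nullable.
- domain: declared NOT NULL → not nullable.
- email: no NOT NULL constraint applies → nullable.
- trial_days: CHECK does not forbid NULL (a CHECK constraint passes when its expression is NULL) → nullable.
- usage: no NOT NULL constraint applies → nullable.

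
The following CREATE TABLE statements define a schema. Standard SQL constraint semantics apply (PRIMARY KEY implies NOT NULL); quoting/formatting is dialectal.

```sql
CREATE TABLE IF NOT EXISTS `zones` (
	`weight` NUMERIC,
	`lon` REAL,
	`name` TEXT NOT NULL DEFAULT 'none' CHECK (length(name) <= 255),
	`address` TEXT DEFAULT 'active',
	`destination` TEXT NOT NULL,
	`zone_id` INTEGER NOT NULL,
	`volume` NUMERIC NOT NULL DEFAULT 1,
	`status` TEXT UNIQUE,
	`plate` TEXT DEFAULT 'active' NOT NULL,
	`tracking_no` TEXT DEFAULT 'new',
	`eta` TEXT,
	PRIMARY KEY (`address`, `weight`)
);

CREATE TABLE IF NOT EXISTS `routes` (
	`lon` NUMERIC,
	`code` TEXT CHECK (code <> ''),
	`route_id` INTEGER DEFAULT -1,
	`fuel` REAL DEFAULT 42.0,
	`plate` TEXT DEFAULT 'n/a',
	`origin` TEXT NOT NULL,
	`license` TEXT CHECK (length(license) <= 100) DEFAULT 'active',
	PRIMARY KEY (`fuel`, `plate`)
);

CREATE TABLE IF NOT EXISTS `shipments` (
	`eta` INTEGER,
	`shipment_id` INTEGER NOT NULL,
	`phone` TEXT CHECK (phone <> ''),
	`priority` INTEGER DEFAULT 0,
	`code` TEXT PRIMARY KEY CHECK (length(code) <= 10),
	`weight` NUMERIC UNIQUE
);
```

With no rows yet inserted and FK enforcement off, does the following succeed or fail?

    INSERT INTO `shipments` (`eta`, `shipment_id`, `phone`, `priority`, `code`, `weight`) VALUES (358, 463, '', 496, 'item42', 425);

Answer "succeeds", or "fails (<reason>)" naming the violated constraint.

fails (CHECK on phone)

The value '' for phone violates CHECK (phone <> '').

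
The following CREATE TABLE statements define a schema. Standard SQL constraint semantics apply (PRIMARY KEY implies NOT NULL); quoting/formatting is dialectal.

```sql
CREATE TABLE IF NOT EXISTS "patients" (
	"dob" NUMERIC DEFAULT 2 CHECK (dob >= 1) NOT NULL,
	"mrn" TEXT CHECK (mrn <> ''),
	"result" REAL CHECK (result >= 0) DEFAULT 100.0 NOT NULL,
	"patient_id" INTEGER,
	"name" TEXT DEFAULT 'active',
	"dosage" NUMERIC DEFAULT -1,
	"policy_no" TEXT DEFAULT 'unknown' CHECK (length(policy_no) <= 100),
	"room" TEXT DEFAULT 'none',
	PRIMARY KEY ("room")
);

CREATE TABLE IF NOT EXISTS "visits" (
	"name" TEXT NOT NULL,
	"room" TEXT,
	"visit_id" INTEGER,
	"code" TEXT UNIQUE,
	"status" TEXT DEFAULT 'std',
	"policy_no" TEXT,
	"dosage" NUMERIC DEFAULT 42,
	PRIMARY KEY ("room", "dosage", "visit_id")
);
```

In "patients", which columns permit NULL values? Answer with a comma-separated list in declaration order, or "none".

- dob: declared NOT NULL → not nullable.
- mrn: CHECK does not forbid NULL (a CHECK constraint passes when its expression is NULL) → nullable.
- result: declared NOT NULL → not nullable.
- patient_id: no NOT NULL constraint applies → nullable.
- name: DEFAULT only fills an omitted column; an explicit NULL is still allowed → nullable.
- dosage: DEFAULT only fills an omitted column; an explicit NULL is still allowed → nullable.
- policy_no: CHECK does not forbid NULL (a CHECK constraint passes when its expression is NULL) → nullable.
- room: part of the PRIMARY KEY, which implies NOT NULL → not nullable.

mrn, patient_id, name, dosage, policy_no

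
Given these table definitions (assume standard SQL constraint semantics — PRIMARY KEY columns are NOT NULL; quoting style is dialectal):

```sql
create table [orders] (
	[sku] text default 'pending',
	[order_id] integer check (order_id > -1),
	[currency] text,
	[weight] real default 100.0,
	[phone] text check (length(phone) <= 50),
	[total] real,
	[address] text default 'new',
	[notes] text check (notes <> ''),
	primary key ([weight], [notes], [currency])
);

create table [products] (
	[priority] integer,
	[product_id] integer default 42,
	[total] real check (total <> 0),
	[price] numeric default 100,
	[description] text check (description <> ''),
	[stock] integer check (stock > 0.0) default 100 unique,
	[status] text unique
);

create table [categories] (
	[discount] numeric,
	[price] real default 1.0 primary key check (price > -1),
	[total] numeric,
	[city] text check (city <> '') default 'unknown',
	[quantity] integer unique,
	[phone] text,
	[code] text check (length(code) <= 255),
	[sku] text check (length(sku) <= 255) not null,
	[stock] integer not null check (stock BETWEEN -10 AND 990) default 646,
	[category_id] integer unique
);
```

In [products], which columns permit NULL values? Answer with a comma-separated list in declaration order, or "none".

- priority: no NOT NULL constraint applies → nullable.
- product_id: DEFAULT only fills an omitted column; an explicit NULL is still allowed → nullable.
- total: CHECK does not forbid NULL (a CHECK constraint passes when its expression is NULL) → nullable.
- price: DEFAULT only fills an omitted column; an explicit NULL is still allowed → nullable.
- description: CHECK does not forbid NULL (a CHECK constraint passes when its expression is NULL) → nullable.
- stock: CHECK does not forbid NULL (a CHECK constraint passes when its expression is NULL) → nullable.
- status: UNIQUE does not imply NOT NULL → nullable.

priority, product_id, total, price, description, stock, status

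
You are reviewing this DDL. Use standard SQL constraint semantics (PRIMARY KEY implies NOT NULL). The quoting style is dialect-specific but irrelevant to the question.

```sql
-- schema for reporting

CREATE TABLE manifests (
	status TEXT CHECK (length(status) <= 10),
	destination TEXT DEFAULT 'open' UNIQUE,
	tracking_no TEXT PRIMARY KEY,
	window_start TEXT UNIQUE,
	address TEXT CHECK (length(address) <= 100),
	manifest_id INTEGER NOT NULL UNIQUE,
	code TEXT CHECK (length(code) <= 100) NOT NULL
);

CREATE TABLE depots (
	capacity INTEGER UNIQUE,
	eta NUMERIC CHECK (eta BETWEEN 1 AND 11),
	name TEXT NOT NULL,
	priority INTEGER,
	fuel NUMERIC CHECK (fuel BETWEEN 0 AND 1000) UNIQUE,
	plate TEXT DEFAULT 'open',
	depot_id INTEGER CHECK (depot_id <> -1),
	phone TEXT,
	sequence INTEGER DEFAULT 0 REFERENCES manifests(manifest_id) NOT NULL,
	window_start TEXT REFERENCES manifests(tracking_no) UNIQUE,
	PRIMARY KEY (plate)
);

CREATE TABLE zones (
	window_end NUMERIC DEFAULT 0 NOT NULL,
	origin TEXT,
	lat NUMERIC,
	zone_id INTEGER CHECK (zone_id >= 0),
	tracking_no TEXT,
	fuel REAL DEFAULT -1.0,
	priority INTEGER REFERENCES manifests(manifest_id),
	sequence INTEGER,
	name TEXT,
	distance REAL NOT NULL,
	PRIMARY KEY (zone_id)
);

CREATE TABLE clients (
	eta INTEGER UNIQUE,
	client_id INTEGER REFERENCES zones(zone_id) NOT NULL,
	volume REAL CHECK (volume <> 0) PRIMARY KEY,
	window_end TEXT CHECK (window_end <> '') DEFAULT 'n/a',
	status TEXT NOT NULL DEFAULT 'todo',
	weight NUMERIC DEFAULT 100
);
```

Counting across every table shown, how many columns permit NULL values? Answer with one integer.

21

manifests: 4 nullable (status, destination, window_start, address — PK (tracking_no) and explicit NOT NULL columns excluded).
depots: 7 nullable (capacity, eta, priority, fuel, depot_id, phone, window_start — PK (plate) and explicit NOT NULL columns excluded).
zones: 7 nullable (origin, lat, tracking_no, fuel, priority, sequence, name — PK (zone_id) and explicit NOT NULL columns excluded).
clients: 3 nullable (eta, window_end, weight — PK (volume) and explicit NOT NULL columns excluded).
Total: 4 + 7 + 7 + 3 = 21.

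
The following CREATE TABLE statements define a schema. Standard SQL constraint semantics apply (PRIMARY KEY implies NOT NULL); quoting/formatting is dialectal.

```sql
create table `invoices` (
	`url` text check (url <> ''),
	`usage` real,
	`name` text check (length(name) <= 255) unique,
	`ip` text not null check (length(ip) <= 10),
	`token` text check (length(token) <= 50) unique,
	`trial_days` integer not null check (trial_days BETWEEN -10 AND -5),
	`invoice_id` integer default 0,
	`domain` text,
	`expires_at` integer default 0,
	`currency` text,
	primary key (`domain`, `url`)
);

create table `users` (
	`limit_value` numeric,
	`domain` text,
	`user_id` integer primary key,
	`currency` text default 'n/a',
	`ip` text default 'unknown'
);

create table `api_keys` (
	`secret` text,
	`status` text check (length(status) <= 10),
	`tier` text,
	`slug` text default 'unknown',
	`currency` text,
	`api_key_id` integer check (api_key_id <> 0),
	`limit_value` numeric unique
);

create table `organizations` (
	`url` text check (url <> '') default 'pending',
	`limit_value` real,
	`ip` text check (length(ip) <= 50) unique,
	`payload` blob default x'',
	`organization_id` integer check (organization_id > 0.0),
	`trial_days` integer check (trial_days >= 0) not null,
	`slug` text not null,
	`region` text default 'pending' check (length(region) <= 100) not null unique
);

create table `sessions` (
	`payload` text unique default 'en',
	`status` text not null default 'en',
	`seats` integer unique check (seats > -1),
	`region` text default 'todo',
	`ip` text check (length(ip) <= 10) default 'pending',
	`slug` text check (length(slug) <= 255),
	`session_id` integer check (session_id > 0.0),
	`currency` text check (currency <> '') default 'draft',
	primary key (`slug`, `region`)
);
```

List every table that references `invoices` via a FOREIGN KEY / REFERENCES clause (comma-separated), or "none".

none

No REFERENCES clause anywhere in the schema names invoices.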